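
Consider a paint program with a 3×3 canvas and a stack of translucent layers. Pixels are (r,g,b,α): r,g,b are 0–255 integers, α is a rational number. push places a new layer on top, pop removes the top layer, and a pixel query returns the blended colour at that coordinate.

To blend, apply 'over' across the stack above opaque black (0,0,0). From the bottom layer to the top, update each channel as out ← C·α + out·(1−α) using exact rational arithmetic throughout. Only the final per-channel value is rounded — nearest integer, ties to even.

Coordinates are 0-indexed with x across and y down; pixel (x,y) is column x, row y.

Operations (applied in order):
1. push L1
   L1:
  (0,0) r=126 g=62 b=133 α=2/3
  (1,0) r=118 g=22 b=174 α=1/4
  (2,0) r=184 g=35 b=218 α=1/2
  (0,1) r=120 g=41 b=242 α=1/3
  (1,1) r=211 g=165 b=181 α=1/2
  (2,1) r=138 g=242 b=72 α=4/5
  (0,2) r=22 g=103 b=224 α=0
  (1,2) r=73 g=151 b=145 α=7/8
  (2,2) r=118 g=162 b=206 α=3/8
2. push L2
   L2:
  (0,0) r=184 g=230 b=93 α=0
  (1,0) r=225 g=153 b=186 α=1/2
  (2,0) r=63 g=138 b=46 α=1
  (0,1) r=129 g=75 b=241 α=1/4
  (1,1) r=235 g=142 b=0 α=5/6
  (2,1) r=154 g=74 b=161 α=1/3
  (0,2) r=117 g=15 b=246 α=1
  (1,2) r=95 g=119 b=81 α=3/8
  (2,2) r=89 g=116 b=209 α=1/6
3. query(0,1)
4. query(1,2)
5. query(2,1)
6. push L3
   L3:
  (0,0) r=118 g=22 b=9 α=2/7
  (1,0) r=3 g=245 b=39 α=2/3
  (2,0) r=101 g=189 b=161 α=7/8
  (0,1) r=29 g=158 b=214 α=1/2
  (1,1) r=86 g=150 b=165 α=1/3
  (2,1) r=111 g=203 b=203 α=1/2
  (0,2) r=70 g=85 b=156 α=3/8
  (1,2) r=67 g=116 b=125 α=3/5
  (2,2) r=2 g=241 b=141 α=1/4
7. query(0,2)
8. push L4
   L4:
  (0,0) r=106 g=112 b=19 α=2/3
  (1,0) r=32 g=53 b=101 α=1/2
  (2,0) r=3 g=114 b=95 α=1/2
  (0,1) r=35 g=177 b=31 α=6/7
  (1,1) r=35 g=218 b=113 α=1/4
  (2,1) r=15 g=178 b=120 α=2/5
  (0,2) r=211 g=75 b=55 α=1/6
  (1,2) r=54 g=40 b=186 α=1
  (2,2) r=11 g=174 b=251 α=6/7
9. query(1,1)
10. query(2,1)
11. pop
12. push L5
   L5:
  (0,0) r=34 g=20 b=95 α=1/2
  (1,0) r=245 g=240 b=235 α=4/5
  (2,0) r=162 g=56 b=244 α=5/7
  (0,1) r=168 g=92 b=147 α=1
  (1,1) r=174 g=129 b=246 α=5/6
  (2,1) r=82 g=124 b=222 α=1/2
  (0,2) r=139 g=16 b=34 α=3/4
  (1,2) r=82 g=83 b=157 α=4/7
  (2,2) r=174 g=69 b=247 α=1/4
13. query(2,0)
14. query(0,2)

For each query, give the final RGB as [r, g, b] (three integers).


(0,1) stack=L1,L2; from [0,0,0]:
after L1 α=1/3: [40, 41/3, 242/3]
after L2 α=1/4: [249/4, 29, 483/4]
rounded: [62, 29, 121]

at x=1,y=2 over L1,L2:
after L1 α=7/8: [511/8, 1057/8, 1015/8]
after L2 α=3/8: [4835/64, 8141/64, 7019/64]
rounded: [76, 127, 110]

query (2,1) [L1,L2] — begin 0,0,0
+L1 (α=4/5) → [552/5, 968/5, 288/5]
+L2 (α=1/3) → [1874/15, 2306/15, 1381/15]
→ [125, 154, 92]

at x=0,y=2 over L1,L2,L3:
+L1 (α=0) → [0, 0, 0]
+L2 (α=1) → [117, 15, 246]
+L3 (α=3/8) → [795/8, 165/4, 849/4]
rounded: [99, 41, 212]

query (1,1) [L1,L2,L3,L4] — begin 0,0,0
after L1 α=1/2: [211/2, 165/2, 181/2]
after L2 α=5/6: [2561/12, 1585/12, 181/12]
after L3 α=1/3: [3077/18, 2485/18, 1171/18]
after L4 α=1/4: [3287/24, 3793/24, 1849/24]
= [137, 158, 77]

query (2,1) [L1,L2,L3,L4] — begin 0,0,0
+L1 (α=4/5) → [552/5, 968/5, 288/5]
+L2 (α=1/3) → [1874/15, 2306/15, 1381/15]
+L3 (α=1/2) → [3539/30, 5351/30, 2213/15]
+L4 (α=2/5) → [3839/50, 8911/50, 3413/25]
rounded: [77, 178, 137]

(2,0) stack=L1,L2,L3,L5; from [0,0,0]:
after L1 α=1/2: [92, 35/2, 109]
after L2 α=1: [63, 138, 46]
after L3 α=7/8: [385/4, 1461/8, 1173/8]
after L5 α=5/7: [2005/14, 2581/28, 6053/28]
→ [143, 92, 216]

(0,2) stack=L1,L2,L3,L5; from [0,0,0]:
after L1 α=0: [0, 0, 0]
after L2 α=1: [117, 15, 246]
after L3 α=3/8: [795/8, 165/4, 849/4]
after L5 α=3/4: [4131/32, 357/16, 1257/16]
→ [129, 22, 79]


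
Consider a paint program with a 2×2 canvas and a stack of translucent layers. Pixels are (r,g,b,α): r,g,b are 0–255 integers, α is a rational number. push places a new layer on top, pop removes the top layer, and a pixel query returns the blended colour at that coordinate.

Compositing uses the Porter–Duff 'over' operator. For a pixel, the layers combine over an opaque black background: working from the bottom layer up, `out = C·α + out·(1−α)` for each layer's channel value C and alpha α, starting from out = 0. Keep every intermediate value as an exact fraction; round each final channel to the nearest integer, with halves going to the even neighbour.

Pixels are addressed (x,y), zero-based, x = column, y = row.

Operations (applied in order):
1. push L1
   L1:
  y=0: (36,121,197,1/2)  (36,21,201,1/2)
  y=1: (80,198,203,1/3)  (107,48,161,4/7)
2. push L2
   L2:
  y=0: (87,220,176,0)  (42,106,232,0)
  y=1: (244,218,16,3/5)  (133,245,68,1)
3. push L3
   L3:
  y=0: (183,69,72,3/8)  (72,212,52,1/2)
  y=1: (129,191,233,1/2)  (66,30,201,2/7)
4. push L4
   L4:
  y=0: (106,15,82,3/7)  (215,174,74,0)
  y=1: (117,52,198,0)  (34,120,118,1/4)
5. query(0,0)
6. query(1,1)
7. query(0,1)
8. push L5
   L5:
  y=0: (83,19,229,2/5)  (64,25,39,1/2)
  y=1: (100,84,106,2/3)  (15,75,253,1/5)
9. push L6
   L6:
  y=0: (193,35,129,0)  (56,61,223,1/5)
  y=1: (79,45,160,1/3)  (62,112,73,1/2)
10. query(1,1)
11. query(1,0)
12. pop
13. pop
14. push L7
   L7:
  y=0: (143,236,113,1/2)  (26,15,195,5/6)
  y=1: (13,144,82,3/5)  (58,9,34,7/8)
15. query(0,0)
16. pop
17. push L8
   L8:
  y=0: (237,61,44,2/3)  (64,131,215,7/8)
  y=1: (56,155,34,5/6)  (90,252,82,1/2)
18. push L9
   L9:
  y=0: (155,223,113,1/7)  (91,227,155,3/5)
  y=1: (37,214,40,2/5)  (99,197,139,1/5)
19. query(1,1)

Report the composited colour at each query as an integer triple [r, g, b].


at x=0,y=0 over L1,L2,L3,L4:
L1 α=1/2: [18, 121/2, 197/2]
L2 α=0: [18, 121/2, 197/2]
L3 α=3/8: [639/8, 1019/16, 1417/16]
L4 α=3/7: [1275/14, 1199/28, 343/4]
→ [91, 43, 86]

(1,1) stack=L1,L2,L3,L4; from [0,0,0]:
+L1 (α=4/7) → [428/7, 192/7, 92]
+L2 (α=1) → [133, 245, 68]
+L3 (α=2/7) → [797/7, 1285/7, 106]
+L4 (α=1/4) → [2629/28, 4695/28, 109]
rounded: [94, 168, 109]

query (0,1) [L1,L2,L3,L4] — begin 0,0,0
after L1 α=1/3: [80/3, 66, 203/3]
after L2 α=3/5: [2356/15, 786/5, 110/3]
after L3 α=1/2: [4291/30, 1741/10, 809/6]
after L4 α=0: [4291/30, 1741/10, 809/6]
= [143, 174, 135]

(1,1) stack=L1,L2,L3,L4,L5,L6; from [0,0,0]:
L1 α=4/7: [428/7, 192/7, 92]
L2 α=1: [133, 245, 68]
L3 α=2/7: [797/7, 1285/7, 106]
L4 α=1/4: [2629/28, 4695/28, 109]
L5 α=1/5: [2734/35, 1044/7, 689/5]
L6 α=1/2: [2452/35, 914/7, 527/5]
→ [70, 131, 105]

query (1,0) [L1,L2,L3,L4,L5,L6] — begin 0,0,0
after L1 α=1/2: [18, 21/2, 201/2]
after L2 α=0: [18, 21/2, 201/2]
after L3 α=1/2: [45, 445/4, 305/4]
after L4 α=0: [45, 445/4, 305/4]
after L5 α=1/2: [109/2, 545/8, 461/8]
after L6 α=1/5: [274/5, 667/10, 907/10]
→ [55, 67, 91]

at x=0,y=0 over L1,L2,L3,L4,L7:
L1 α=1/2: [18, 121/2, 197/2]
L2 α=0: [18, 121/2, 197/2]
L3 α=3/8: [639/8, 1019/16, 1417/16]
L4 α=3/7: [1275/14, 1199/28, 343/4]
L7 α=1/2: [3277/28, 7807/56, 795/8]
= [117, 139, 99]

(1,1) stack=L1,L2,L3,L4,L8,L9; from [0,0,0]:
L1 α=4/7: [428/7, 192/7, 92]
L2 α=1: [133, 245, 68]
L3 α=2/7: [797/7, 1285/7, 106]
L4 α=1/4: [2629/28, 4695/28, 109]
L8 α=1/2: [5149/56, 11751/56, 191/2]
L9 α=1/5: [1307/14, 14509/70, 521/5]
rounded: [93, 207, 104]


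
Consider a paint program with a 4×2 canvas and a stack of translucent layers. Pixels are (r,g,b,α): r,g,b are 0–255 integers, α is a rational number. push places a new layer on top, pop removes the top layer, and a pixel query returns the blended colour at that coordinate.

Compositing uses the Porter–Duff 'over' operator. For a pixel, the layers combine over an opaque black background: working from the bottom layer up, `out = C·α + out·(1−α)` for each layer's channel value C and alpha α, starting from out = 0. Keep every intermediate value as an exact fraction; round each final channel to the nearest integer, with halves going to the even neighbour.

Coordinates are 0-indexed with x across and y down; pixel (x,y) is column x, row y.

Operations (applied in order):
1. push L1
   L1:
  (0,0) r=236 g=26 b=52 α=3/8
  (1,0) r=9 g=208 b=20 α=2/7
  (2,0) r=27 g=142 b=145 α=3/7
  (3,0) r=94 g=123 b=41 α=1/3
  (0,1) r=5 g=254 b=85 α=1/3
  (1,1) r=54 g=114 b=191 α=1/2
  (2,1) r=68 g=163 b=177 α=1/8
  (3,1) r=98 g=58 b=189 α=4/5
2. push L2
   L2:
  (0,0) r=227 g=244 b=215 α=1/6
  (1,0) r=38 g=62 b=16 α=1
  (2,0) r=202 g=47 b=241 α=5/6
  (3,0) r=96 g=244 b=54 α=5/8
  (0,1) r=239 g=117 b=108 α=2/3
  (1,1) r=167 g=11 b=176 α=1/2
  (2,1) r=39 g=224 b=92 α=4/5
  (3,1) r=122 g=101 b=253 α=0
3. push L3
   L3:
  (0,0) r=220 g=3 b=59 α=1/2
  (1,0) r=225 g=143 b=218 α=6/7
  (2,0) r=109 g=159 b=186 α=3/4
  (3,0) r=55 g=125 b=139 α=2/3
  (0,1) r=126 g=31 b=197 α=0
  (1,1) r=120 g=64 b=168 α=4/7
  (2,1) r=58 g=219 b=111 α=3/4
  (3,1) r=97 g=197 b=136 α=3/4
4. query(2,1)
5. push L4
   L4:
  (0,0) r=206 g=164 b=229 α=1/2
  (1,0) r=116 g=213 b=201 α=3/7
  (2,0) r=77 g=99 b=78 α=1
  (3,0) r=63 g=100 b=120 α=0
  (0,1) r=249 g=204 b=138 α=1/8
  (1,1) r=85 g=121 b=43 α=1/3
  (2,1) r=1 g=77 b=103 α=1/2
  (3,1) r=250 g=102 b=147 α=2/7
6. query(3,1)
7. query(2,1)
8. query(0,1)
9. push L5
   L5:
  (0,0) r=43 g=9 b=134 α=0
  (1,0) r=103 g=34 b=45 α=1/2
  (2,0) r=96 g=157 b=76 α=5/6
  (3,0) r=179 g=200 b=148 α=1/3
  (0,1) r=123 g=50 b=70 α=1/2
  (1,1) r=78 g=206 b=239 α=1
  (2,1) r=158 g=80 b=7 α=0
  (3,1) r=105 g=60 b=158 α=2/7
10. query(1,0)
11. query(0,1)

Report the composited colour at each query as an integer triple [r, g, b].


query (2,1) [L1,L2,L3] — begin 0,0,0
L1 α=1/8: [17/2, 163/8, 177/8]
L2 α=4/5: [329/10, 7331/40, 3121/40]
L3 α=3/4: [2069/40, 33611/160, 16441/160]
→ [52, 210, 103]

at x=3,y=1 over L1,L2,L3,L4:
L1 α=4/5: [392/5, 232/5, 756/5]
L2 α=0: [392/5, 232/5, 756/5]
L3 α=3/4: [1847/20, 3187/20, 699/5]
L4 α=2/7: [3847/28, 4003/28, 993/7]
= [137, 143, 142]

(2,1) stack=L1,L2,L3,L4; from [0,0,0]:
L1 α=1/8: [17/2, 163/8, 177/8]
L2 α=4/5: [329/10, 7331/40, 3121/40]
L3 α=3/4: [2069/40, 33611/160, 16441/160]
L4 α=1/2: [2109/80, 45931/320, 32921/320]
→ [26, 144, 103]

query (0,1) [L1,L2,L3,L4] — begin 0,0,0
L1 α=1/3: [5/3, 254/3, 85/3]
L2 α=2/3: [1439/9, 956/9, 733/9]
L3 α=0: [1439/9, 956/9, 733/9]
L4 α=1/8: [6157/36, 1066/9, 6373/72]
rounded: [171, 118, 89]

at x=1,y=0 over L1,L2,L3,L4,L5:
+L1 (α=2/7) → [18/7, 416/7, 40/7]
+L2 (α=1) → [38, 62, 16]
+L3 (α=6/7) → [1388/7, 920/7, 1324/7]
+L4 (α=3/7) → [7988/49, 8153/49, 9517/49]
+L5 (α=1/2) → [13035/98, 9819/98, 5861/49]
= [133, 100, 120]

query (0,1) [L1,L2,L3,L4,L5] — begin 0,0,0
L1 α=1/3: [5/3, 254/3, 85/3]
L2 α=2/3: [1439/9, 956/9, 733/9]
L3 α=0: [1439/9, 956/9, 733/9]
L4 α=1/8: [6157/36, 1066/9, 6373/72]
L5 α=1/2: [10585/72, 758/9, 11413/144]
rounded: [147, 84, 79]


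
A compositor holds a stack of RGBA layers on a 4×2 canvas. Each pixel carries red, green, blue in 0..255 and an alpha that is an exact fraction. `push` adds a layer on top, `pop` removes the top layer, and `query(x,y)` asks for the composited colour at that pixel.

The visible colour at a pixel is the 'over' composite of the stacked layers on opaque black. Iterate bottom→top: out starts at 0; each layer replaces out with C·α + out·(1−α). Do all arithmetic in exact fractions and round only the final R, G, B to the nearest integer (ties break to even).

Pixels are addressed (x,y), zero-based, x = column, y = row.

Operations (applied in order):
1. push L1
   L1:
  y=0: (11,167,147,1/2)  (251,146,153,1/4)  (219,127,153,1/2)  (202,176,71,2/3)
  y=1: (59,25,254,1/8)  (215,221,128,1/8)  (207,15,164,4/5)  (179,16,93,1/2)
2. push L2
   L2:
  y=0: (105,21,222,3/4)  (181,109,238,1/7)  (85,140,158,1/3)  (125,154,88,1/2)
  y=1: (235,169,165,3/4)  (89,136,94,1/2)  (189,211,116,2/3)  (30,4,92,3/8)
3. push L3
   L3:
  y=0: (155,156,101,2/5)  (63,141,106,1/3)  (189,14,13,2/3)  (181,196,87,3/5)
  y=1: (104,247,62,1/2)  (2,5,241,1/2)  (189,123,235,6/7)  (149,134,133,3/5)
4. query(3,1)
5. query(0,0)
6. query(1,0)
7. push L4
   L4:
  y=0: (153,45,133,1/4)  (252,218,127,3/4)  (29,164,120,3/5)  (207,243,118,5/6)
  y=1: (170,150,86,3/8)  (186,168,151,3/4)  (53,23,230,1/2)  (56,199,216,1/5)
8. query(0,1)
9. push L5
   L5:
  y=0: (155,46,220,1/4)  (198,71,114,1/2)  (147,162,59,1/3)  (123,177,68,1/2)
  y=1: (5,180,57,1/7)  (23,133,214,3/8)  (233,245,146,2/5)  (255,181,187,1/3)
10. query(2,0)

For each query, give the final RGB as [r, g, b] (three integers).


(3,1) stack=L1,L2,L3; from [0,0,0]:
+L1 (α=1/2) → [179/2, 8, 93/2]
+L2 (α=3/8) → [1075/16, 13/2, 1017/16]
+L3 (α=3/5) → [4651/40, 83, 4209/40]
= [116, 83, 105]

at x=0,y=0 over L1,L2,L3:
after L1 α=1/2: [11/2, 167/2, 147/2]
after L2 α=3/4: [641/8, 293/8, 1479/8]
after L3 α=2/5: [4403/40, 675/8, 6053/40]
rounded: [110, 84, 151]

at x=1,y=0 over L1,L2,L3:
L1 α=1/4: [251/4, 73/2, 153/4]
L2 α=1/7: [1115/14, 328/7, 935/14]
L3 α=1/3: [1556/21, 1643/21, 559/7]
→ [74, 78, 80]

(0,1) stack=L1,L2,L3,L4; from [0,0,0]:
after L1 α=1/8: [59/8, 25/8, 127/4]
after L2 α=3/4: [5699/32, 4081/32, 2107/16]
after L3 α=1/2: [9027/64, 11985/64, 3099/32]
after L4 α=3/8: [77775/512, 88725/512, 23751/256]
rounded: [152, 173, 93]

at x=2,y=0 over L1,L2,L3,L4,L5:
L1 α=1/2: [219/2, 127/2, 153/2]
L2 α=1/3: [304/3, 89, 311/3]
L3 α=2/3: [1438/9, 39, 389/9]
L4 α=3/5: [3659/45, 114, 4018/45]
L5 α=1/3: [13933/135, 130, 10691/135]
= [103, 130, 79]


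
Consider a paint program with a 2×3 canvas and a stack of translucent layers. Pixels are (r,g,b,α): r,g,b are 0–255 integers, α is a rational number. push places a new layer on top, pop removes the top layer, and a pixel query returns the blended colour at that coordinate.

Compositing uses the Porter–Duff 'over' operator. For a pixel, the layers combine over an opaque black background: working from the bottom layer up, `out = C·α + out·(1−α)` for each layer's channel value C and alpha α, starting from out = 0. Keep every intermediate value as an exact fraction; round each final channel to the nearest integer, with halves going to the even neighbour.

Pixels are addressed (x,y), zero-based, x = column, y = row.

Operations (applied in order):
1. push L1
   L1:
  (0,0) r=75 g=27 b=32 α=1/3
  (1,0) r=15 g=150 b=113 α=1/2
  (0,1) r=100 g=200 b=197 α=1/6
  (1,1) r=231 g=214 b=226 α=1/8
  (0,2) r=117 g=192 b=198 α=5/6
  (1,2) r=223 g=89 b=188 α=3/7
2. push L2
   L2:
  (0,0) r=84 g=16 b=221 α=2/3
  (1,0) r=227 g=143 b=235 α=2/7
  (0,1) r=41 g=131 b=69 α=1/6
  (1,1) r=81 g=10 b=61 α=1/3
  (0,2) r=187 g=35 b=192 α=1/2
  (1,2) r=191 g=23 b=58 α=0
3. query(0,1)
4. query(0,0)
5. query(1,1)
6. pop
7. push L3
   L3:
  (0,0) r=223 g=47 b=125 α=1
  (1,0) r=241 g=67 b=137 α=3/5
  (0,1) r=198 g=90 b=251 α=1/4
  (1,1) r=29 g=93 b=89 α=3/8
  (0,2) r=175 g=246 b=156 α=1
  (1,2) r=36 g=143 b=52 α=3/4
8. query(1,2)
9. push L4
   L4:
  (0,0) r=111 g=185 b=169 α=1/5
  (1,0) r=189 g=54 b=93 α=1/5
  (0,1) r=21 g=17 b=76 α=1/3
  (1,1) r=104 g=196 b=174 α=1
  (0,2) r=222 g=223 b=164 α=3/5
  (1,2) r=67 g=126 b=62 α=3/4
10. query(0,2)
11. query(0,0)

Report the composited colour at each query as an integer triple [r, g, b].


(0,1) stack=L1,L2; from [0,0,0]:
+L1 (α=1/6) → [50/3, 100/3, 197/6]
+L2 (α=1/6) → [373/18, 893/18, 1399/36]
→ [21, 50, 39]

(0,0) stack=L1,L2; from [0,0,0]:
+L1 (α=1/3) → [25, 9, 32/3]
+L2 (α=2/3) → [193/3, 41/3, 1358/9]
→ [64, 14, 151]

(1,1) stack=L1,L2; from [0,0,0]:
L1 α=1/8: [231/8, 107/4, 113/4]
L2 α=1/3: [185/4, 127/6, 235/6]
= [46, 21, 39]

at x=1,y=2 over L1,L3:
after L1 α=3/7: [669/7, 267/7, 564/7]
after L3 α=3/4: [1425/28, 1635/14, 414/7]
= [51, 117, 59]

at x=0,y=2 over L1,L3,L4:
L1 α=5/6: [195/2, 160, 165]
L3 α=1: [175, 246, 156]
L4 α=3/5: [1016/5, 1161/5, 804/5]
→ [203, 232, 161]

at x=0,y=0 over L1,L3,L4:
L1 α=1/3: [25, 9, 32/3]
L3 α=1: [223, 47, 125]
L4 α=1/5: [1003/5, 373/5, 669/5]
= [201, 75, 134]


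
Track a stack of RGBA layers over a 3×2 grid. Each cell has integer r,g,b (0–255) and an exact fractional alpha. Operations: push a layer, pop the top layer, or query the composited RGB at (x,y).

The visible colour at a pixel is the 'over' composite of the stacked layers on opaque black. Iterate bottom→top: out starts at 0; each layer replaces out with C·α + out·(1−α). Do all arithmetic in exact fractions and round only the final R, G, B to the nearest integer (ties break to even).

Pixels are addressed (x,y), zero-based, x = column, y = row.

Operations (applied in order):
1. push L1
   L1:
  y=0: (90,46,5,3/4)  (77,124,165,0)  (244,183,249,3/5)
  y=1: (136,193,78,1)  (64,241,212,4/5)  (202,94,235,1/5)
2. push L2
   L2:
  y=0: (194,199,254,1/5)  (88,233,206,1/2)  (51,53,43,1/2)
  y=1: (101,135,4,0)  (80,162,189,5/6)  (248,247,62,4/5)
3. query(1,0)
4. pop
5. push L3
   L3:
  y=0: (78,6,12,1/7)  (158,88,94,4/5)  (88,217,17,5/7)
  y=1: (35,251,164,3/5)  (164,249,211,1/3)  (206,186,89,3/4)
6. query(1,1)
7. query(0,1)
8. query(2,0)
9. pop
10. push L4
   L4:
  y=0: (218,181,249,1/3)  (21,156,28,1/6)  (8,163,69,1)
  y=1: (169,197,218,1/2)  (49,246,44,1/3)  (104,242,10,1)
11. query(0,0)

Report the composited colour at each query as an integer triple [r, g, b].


at x=1,y=0 over L1,L2:
after L1 α=0: [0, 0, 0]
after L2 α=1/2: [44, 233/2, 103]
→ [44, 116, 103]

(1,1) stack=L1,L3; from [0,0,0]:
+L1 (α=4/5) → [256/5, 964/5, 848/5]
+L3 (α=1/3) → [444/5, 3173/15, 917/5]
= [89, 212, 183]

at x=0,y=1 over L1,L3:
+L1 (α=1) → [136, 193, 78]
+L3 (α=3/5) → [377/5, 1139/5, 648/5]
rounded: [75, 228, 130]

at x=2,y=0 over L1,L3:
L1 α=3/5: [732/5, 549/5, 747/5]
L3 α=5/7: [3664/35, 6523/35, 1919/35]
= [105, 186, 55]

query (0,0) [L1,L4] — begin 0,0,0
after L1 α=3/4: [135/2, 69/2, 15/4]
after L4 α=1/3: [353/3, 250/3, 171/2]
rounded: [118, 83, 86]


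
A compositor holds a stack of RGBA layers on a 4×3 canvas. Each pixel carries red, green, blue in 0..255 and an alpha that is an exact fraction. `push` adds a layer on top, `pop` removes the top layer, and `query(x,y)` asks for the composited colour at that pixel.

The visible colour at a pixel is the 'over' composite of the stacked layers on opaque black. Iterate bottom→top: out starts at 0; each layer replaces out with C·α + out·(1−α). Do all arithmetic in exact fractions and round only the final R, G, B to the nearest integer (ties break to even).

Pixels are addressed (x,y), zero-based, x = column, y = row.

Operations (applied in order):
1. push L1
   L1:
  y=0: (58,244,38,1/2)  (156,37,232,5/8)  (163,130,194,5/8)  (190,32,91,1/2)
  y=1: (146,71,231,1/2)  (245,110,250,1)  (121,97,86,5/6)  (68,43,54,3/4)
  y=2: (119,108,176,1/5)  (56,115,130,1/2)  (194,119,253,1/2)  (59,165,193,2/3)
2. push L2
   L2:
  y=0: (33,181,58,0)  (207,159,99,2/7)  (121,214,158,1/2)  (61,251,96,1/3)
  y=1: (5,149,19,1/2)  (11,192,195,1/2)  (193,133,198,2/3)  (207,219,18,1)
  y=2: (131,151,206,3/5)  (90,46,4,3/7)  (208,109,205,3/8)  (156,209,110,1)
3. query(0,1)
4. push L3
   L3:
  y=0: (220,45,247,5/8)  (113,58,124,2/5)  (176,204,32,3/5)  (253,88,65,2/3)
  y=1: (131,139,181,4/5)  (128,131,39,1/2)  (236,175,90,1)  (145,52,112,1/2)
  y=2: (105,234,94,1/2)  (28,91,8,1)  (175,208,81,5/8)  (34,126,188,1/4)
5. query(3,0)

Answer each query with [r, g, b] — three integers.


query (0,1) [L1,L2] — begin 0,0,0
after L1 α=1/2: [73, 71/2, 231/2]
after L2 α=1/2: [39, 369/4, 269/4]
→ [39, 92, 67]

at x=3,y=0 over L1,L2,L3:
L1 α=1/2: [95, 16, 91/2]
L2 α=1/3: [251/3, 283/3, 187/3]
L3 α=2/3: [1769/9, 811/9, 577/9]
→ [197, 90, 64]


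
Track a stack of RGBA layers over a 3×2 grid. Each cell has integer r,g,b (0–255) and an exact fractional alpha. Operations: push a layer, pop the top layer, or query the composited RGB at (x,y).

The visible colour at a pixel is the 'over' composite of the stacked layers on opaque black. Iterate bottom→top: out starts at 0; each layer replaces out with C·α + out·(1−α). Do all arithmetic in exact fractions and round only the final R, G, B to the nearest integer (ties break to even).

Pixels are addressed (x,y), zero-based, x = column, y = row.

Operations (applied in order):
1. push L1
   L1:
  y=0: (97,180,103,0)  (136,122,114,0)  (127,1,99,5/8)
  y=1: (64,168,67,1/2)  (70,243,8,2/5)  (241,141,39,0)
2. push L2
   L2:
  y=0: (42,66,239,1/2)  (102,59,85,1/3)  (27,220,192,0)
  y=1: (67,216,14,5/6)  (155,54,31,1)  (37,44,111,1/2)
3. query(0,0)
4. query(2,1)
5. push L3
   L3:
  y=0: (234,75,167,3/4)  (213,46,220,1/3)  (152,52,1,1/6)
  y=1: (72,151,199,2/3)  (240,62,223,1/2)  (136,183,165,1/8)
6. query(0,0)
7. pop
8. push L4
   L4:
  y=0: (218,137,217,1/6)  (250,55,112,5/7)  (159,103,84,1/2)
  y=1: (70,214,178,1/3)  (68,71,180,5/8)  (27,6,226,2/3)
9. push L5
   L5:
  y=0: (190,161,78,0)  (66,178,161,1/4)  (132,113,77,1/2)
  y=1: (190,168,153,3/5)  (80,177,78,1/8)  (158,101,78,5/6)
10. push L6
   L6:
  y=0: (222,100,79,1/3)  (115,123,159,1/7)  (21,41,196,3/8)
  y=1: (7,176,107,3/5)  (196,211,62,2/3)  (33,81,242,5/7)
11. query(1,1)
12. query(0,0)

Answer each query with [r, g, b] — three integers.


query (0,0) [L1,L2] — begin 0,0,0
L1 α=0: [0, 0, 0]
L2 α=1/2: [21, 33, 239/2]
rounded: [21, 33, 120]

query (2,1) [L1,L2] — begin 0,0,0
+L1 (α=0) → [0, 0, 0]
+L2 (α=1/2) → [37/2, 22, 111/2]
rounded: [18, 22, 56]

(0,0) stack=L1,L2,L3; from [0,0,0]:
L1 α=0: [0, 0, 0]
L2 α=1/2: [21, 33, 239/2]
L3 α=3/4: [723/4, 129/2, 1241/8]
= [181, 64, 155]

at x=1,y=1 over L1,L2,L4,L5,L6:
after L1 α=2/5: [28, 486/5, 16/5]
after L2 α=1: [155, 54, 31]
after L4 α=5/8: [805/8, 517/8, 993/8]
after L5 α=1/8: [6275/64, 5035/64, 7575/64]
after L6 α=2/3: [31363/192, 10681/64, 15511/192]
→ [163, 167, 81]

at x=0,y=0 over L1,L2,L4,L5,L6:
L1 α=0: [0, 0, 0]
L2 α=1/2: [21, 33, 239/2]
L4 α=1/6: [323/6, 151/3, 543/4]
L5 α=0: [323/6, 151/3, 543/4]
L6 α=1/3: [989/9, 602/9, 701/6]
→ [110, 67, 117]


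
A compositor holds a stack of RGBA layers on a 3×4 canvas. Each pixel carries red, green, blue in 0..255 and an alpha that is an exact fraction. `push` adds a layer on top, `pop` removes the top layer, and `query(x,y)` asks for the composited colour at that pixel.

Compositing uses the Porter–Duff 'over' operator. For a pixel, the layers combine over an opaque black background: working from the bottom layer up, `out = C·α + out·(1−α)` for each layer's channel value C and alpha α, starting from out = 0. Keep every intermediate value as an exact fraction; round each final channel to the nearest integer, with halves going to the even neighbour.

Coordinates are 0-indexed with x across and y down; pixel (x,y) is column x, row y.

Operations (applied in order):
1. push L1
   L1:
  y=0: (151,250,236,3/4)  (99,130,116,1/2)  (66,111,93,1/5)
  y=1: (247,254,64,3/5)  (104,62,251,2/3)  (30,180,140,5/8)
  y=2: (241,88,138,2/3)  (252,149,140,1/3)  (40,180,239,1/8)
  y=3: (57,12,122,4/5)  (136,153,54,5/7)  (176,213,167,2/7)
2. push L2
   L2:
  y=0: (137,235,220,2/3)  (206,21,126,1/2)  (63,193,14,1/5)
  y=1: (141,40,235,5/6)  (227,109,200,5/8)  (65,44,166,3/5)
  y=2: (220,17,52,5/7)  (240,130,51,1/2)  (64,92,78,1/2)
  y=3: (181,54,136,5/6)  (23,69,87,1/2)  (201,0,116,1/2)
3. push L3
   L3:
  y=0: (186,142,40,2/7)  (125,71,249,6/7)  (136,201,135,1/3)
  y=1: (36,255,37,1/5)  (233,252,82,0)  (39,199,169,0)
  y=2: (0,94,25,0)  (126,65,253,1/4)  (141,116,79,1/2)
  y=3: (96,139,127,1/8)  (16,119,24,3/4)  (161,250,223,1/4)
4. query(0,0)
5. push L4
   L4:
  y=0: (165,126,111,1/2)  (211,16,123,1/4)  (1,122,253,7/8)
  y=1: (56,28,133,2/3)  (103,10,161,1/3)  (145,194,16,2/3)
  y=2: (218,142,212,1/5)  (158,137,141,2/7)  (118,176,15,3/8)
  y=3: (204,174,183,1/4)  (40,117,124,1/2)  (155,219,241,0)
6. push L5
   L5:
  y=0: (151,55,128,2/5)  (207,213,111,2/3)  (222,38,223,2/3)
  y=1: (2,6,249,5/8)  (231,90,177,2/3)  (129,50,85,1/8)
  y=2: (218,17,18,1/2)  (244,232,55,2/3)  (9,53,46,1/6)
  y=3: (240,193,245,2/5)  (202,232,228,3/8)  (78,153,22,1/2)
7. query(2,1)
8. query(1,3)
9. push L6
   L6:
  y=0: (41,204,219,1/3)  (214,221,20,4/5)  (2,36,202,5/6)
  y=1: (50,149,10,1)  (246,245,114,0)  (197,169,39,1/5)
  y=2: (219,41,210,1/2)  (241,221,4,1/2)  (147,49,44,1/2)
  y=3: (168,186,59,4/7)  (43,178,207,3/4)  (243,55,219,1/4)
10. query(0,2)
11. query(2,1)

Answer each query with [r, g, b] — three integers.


(0,0) stack=L1,L2,L3; from [0,0,0]:
+L1 (α=3/4) → [453/4, 375/2, 177]
+L2 (α=2/3) → [1549/12, 1315/6, 617/3]
+L3 (α=2/7) → [12209/84, 8279/42, 475/3]
= [145, 197, 158]

query (2,1) [L1,L2,L3,L4,L5] — begin 0,0,0
after L1 α=5/8: [75/4, 225/2, 175/2]
after L2 α=3/5: [93/2, 357/5, 673/5]
after L3 α=0: [93/2, 357/5, 673/5]
after L4 α=2/3: [673/6, 2297/15, 833/15]
after L5 α=1/8: [5485/48, 16829/120, 3553/60]
→ [114, 140, 59]

query (1,3) [L1,L2,L3,L4,L5] — begin 0,0,0
L1 α=5/7: [680/7, 765/7, 270/7]
L2 α=1/2: [841/14, 624/7, 879/14]
L3 α=3/4: [1513/56, 3123/28, 1887/56]
L4 α=1/2: [3753/112, 6399/56, 8831/112]
L5 α=3/8: [86637/896, 70971/448, 120763/896]
rounded: [97, 158, 135]

query (0,2) [L1,L2,L3,L4,L5,L6] — begin 0,0,0
after L1 α=2/3: [482/3, 176/3, 92]
after L2 α=5/7: [4264/21, 607/21, 444/7]
after L3 α=0: [4264/21, 607/21, 444/7]
after L4 α=1/5: [21634/105, 1082/21, 652/7]
after L5 α=1/2: [22262/105, 1439/42, 389/7]
after L6 α=1/2: [45257/210, 3161/84, 1859/14]
= [216, 38, 133]

query (2,1) [L1,L2,L3,L4,L5,L6] — begin 0,0,0
L1 α=5/8: [75/4, 225/2, 175/2]
L2 α=3/5: [93/2, 357/5, 673/5]
L3 α=0: [93/2, 357/5, 673/5]
L4 α=2/3: [673/6, 2297/15, 833/15]
L5 α=1/8: [5485/48, 16829/120, 3553/60]
L6 α=1/5: [7849/60, 21899/150, 4138/75]
→ [131, 146, 55]


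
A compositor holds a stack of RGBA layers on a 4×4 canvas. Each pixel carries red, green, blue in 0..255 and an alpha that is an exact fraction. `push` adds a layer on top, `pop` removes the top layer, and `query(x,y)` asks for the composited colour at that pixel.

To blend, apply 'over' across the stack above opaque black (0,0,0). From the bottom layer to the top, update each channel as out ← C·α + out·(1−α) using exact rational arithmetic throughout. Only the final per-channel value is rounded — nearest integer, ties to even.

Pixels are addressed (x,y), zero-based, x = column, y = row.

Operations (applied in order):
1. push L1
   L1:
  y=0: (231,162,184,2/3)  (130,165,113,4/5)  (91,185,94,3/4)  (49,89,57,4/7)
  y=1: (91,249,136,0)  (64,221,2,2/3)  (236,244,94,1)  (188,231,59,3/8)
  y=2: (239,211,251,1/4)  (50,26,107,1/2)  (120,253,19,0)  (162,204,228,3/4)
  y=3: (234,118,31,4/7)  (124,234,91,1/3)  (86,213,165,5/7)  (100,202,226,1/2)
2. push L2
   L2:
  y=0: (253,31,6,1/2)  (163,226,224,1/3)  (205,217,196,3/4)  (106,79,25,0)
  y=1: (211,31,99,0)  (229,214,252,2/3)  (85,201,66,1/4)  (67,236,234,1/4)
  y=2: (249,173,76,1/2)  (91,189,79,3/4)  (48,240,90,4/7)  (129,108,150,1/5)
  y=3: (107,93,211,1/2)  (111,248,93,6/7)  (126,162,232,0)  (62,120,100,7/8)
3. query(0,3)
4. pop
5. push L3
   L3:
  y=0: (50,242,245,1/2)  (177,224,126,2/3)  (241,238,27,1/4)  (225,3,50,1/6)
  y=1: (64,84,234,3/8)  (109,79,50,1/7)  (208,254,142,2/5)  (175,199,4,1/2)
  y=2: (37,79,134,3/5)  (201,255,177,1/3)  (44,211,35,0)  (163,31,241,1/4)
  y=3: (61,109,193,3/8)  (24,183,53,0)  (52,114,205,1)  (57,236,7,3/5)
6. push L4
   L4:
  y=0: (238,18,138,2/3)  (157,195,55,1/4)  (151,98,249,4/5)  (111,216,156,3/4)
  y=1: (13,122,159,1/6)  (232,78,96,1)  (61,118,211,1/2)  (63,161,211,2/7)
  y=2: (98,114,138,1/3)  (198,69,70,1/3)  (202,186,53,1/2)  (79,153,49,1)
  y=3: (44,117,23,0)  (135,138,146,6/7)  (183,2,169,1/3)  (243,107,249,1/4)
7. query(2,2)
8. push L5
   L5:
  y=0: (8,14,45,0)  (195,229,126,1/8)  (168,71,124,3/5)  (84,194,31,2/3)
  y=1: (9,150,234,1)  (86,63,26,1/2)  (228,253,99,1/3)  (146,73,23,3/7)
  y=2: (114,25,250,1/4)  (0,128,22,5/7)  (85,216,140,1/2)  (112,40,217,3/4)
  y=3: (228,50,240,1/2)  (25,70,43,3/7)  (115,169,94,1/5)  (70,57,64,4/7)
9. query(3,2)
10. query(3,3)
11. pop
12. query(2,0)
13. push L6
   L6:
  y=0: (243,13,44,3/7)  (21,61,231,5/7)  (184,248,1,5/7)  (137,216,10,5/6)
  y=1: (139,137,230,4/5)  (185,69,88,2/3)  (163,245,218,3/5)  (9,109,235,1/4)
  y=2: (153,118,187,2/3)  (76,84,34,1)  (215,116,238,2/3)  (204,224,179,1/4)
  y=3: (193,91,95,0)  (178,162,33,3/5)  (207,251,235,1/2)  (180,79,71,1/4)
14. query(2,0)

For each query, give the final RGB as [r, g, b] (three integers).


query (0,3) [L1,L2] — begin 0,0,0
+L1 (α=4/7) → [936/7, 472/7, 124/7]
+L2 (α=1/2) → [1685/14, 1123/14, 1601/14]
= [120, 80, 114]

at x=2,y=2 over L1,L3,L4:
after L1 α=0: [0, 0, 0]
after L3 α=0: [0, 0, 0]
after L4 α=1/2: [101, 93, 53/2]
→ [101, 93, 26]

at x=3,y=2 over L1,L3,L4,L5:
after L1 α=3/4: [243/2, 153, 171]
after L3 α=1/4: [1055/8, 245/2, 377/2]
after L4 α=1: [79, 153, 49]
after L5 α=3/4: [415/4, 273/4, 175]
rounded: [104, 68, 175]

(3,3) stack=L1,L3,L4,L5; from [0,0,0]:
L1 α=1/2: [50, 101, 113]
L3 α=3/5: [271/5, 182, 247/5]
L4 α=1/4: [507/5, 653/4, 993/10]
L5 α=4/7: [2921/35, 2871/28, 5539/70]
rounded: [83, 103, 79]

at x=2,y=0 over L1,L3,L4:
L1 α=3/4: [273/4, 555/4, 141/2]
L3 α=1/4: [1783/16, 2617/16, 477/8]
L4 α=4/5: [11447/80, 8889/80, 1689/8]
rounded: [143, 111, 211]

query (2,0) [L1,L3,L4,L6] — begin 0,0,0
L1 α=3/4: [273/4, 555/4, 141/2]
L3 α=1/4: [1783/16, 2617/16, 477/8]
L4 α=4/5: [11447/80, 8889/80, 1689/8]
L6 α=5/7: [48247/280, 58489/280, 1709/28]
= [172, 209, 61]


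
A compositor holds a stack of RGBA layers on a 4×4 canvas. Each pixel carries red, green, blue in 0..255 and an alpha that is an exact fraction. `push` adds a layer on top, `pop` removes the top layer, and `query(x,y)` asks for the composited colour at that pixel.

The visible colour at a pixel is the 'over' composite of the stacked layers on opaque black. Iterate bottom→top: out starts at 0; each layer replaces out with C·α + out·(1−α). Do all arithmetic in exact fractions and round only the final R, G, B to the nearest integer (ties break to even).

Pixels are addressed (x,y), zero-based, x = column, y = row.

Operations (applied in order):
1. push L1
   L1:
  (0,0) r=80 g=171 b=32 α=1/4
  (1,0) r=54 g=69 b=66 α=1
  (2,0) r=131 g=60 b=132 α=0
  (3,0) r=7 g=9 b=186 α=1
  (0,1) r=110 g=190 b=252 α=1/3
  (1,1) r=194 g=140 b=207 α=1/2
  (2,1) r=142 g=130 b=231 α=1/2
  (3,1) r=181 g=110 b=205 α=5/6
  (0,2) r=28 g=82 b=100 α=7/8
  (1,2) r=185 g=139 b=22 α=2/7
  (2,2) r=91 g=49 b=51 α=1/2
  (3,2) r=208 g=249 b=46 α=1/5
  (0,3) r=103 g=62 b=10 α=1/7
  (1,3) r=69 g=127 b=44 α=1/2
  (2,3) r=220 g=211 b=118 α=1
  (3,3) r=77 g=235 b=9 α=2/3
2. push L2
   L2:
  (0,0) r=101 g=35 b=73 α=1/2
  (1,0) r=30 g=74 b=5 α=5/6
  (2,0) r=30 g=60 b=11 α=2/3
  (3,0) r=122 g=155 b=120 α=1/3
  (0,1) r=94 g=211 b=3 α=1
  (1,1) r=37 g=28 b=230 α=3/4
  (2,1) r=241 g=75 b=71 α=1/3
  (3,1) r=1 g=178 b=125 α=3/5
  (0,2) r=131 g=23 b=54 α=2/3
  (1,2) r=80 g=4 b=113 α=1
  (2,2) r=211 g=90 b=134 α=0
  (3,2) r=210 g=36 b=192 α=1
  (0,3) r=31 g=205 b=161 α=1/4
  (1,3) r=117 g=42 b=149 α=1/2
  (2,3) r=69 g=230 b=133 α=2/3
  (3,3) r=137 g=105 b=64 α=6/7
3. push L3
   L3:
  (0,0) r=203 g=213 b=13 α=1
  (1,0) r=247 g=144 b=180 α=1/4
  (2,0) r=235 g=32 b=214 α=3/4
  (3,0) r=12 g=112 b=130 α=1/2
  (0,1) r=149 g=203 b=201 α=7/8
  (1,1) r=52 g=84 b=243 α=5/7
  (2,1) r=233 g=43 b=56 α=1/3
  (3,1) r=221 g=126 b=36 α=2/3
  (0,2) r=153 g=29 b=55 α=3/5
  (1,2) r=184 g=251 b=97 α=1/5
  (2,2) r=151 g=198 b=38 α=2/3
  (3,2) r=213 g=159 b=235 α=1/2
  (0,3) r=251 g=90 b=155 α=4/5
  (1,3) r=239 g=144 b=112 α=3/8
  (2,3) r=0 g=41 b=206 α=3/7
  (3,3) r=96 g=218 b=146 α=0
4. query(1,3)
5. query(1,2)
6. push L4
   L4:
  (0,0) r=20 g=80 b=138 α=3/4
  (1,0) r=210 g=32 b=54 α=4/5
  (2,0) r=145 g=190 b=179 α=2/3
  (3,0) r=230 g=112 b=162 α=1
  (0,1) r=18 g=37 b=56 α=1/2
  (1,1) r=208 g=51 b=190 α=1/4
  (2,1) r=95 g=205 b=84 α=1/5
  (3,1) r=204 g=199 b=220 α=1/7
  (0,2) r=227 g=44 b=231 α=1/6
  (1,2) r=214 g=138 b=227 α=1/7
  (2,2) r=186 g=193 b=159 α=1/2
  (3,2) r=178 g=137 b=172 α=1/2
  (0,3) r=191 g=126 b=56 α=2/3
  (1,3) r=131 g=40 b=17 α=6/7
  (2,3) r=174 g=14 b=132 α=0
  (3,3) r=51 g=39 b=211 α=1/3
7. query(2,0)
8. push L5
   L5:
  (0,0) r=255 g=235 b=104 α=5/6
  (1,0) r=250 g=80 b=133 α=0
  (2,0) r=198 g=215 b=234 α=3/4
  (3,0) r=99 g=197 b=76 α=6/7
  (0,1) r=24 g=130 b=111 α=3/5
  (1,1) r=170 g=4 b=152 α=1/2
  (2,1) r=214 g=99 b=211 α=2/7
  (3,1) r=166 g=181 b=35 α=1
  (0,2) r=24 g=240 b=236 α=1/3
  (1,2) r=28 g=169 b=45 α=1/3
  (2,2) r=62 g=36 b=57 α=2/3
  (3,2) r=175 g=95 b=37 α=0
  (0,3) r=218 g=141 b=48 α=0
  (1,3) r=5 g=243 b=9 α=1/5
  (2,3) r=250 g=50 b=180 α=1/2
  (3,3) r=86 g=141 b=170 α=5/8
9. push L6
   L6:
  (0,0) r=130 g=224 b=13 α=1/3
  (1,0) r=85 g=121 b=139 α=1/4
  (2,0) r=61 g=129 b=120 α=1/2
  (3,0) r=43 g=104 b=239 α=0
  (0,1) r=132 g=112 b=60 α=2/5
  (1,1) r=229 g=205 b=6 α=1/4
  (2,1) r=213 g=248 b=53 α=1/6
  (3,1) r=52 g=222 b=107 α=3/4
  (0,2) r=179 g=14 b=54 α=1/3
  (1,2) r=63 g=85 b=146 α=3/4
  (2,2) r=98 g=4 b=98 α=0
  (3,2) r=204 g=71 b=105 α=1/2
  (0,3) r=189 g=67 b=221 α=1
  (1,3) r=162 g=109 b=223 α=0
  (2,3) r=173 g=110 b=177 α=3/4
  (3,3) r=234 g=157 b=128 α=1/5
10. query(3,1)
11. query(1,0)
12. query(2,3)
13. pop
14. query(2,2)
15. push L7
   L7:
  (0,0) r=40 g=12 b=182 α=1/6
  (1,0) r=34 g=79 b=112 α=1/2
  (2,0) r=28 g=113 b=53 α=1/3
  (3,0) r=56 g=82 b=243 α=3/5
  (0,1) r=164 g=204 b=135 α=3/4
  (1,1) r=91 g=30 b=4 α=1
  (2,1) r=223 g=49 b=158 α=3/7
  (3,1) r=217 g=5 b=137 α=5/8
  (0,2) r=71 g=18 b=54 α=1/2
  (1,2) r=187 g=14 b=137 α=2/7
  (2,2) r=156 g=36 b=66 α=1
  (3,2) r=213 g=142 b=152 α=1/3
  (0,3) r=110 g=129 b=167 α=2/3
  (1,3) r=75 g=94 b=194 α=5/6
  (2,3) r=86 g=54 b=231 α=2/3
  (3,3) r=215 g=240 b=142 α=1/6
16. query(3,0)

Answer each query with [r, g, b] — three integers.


(1,3) stack=L1,L2,L3; from [0,0,0]:
after L1 α=1/2: [69/2, 127/2, 22]
after L2 α=1/2: [303/4, 211/4, 171/2]
after L3 α=3/8: [4383/32, 2783/32, 1527/16]
→ [137, 87, 95]

query (1,2) [L1,L2,L3] — begin 0,0,0
after L1 α=2/7: [370/7, 278/7, 44/7]
after L2 α=1: [80, 4, 113]
after L3 α=1/5: [504/5, 267/5, 549/5]
rounded: [101, 53, 110]

query (2,0) [L1,L2,L3,L4] — begin 0,0,0
after L1 α=0: [0, 0, 0]
after L2 α=2/3: [20, 40, 22/3]
after L3 α=3/4: [725/4, 34, 487/3]
after L4 α=2/3: [1885/12, 138, 1561/9]
= [157, 138, 173]

query (3,1) [L1,L2,L3,L4,L5,L6] — begin 0,0,0
after L1 α=5/6: [905/6, 275/3, 1025/6]
after L2 α=3/5: [914/15, 2152/15, 430/3]
after L3 α=2/3: [7544/45, 5932/45, 646/9]
after L4 α=1/7: [18148/105, 14849/105, 1952/21]
after L5 α=1: [166, 181, 35]
after L6 α=3/4: [161/2, 847/4, 89]
rounded: [80, 212, 89]

at x=1,y=0 over L1,L2,L3,L4,L5,L6:
+L1 (α=1) → [54, 69, 66]
+L2 (α=5/6) → [34, 439/6, 91/6]
+L3 (α=1/4) → [349/4, 727/8, 451/8]
+L4 (α=4/5) → [3709/20, 1751/40, 2179/40]
+L5 (α=0) → [3709/20, 1751/40, 2179/40]
+L6 (α=1/4) → [12827/80, 10093/160, 12097/160]
→ [160, 63, 76]

at x=2,y=3 over L1,L2,L3,L4,L5,L6:
after L1 α=1: [220, 211, 118]
after L2 α=2/3: [358/3, 671/3, 128]
after L3 α=3/7: [1432/21, 3053/21, 1130/7]
after L4 α=0: [1432/21, 3053/21, 1130/7]
after L5 α=1/2: [3341/21, 4103/42, 1195/7]
after L6 α=3/4: [3560/21, 17963/168, 1228/7]
→ [170, 107, 175]

query (2,2) [L1,L2,L3,L4,L5] — begin 0,0,0
+L1 (α=1/2) → [91/2, 49/2, 51/2]
+L2 (α=0) → [91/2, 49/2, 51/2]
+L3 (α=2/3) → [695/6, 841/6, 203/6]
+L4 (α=1/2) → [1811/12, 1999/12, 1157/12]
+L5 (α=2/3) → [3299/36, 2863/36, 2525/36]
→ [92, 80, 70]

at x=3,y=0 over L1,L2,L3,L4,L5,L7:
after L1 α=1: [7, 9, 186]
after L2 α=1/3: [136/3, 173/3, 164]
after L3 α=1/2: [86/3, 509/6, 147]
after L4 α=1: [230, 112, 162]
after L5 α=6/7: [824/7, 1294/7, 618/7]
after L7 α=3/5: [2824/35, 862/7, 6339/35]
→ [81, 123, 181]


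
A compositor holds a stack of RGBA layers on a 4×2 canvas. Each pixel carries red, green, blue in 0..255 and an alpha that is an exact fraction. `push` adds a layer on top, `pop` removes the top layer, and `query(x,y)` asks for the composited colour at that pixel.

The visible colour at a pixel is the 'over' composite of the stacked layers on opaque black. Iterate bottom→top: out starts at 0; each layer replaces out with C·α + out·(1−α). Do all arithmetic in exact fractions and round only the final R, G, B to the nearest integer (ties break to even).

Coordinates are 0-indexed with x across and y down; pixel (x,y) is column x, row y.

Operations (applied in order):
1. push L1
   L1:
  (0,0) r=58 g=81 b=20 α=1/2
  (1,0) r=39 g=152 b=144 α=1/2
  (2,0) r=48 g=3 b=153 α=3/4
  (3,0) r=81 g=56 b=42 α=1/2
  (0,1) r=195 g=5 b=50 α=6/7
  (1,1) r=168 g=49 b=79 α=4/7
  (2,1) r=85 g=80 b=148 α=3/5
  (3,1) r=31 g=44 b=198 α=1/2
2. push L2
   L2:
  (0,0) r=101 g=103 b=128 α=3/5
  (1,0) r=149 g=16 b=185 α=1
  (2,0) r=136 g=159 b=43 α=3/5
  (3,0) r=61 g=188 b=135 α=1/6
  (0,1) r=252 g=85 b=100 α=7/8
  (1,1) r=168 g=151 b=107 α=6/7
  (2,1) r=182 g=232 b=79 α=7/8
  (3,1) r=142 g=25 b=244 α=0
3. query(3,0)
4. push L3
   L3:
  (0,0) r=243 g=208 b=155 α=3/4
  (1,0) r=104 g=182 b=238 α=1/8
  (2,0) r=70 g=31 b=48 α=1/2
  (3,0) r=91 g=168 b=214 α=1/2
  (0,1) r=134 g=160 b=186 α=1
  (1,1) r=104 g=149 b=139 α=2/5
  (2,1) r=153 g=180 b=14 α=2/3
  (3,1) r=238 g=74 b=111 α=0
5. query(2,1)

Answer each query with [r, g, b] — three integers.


at x=3,y=0 over L1,L2:
+L1 (α=1/2) → [81/2, 28, 21]
+L2 (α=1/6) → [527/12, 164/3, 40]
rounded: [44, 55, 40]

query (2,1) [L1,L2,L3] — begin 0,0,0
+L1 (α=3/5) → [51, 48, 444/5]
+L2 (α=7/8) → [1325/8, 209, 3209/40]
+L3 (α=2/3) → [3773/24, 569/3, 1443/40]
rounded: [157, 190, 36]


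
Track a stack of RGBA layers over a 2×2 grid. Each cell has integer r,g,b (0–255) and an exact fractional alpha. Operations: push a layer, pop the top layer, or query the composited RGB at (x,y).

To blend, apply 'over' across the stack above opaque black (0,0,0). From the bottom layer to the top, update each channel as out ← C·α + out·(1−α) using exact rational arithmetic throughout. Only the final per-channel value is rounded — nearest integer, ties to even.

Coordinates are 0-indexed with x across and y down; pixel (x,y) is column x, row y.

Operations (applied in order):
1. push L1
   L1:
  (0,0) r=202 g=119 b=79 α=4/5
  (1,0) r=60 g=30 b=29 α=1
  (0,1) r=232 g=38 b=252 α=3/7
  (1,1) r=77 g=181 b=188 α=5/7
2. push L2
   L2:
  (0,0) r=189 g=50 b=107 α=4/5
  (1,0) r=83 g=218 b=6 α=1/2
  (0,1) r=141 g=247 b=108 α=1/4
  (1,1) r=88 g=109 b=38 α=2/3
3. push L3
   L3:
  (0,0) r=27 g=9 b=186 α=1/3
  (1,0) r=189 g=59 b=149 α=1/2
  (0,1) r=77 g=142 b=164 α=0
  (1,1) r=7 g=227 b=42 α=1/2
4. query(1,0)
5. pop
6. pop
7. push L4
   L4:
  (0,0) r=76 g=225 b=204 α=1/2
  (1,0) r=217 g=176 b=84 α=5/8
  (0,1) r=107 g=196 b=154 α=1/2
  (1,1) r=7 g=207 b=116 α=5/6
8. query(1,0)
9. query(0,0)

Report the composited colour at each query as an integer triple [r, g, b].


query (1,0) [L1,L2,L3] — begin 0,0,0
+L1 (α=1) → [60, 30, 29]
+L2 (α=1/2) → [143/2, 124, 35/2]
+L3 (α=1/2) → [521/4, 183/2, 333/4]
= [130, 92, 83]

at x=1,y=0 over L1,L4:
+L1 (α=1) → [60, 30, 29]
+L4 (α=5/8) → [1265/8, 485/4, 507/8]
= [158, 121, 63]

query (0,0) [L1,L4] — begin 0,0,0
L1 α=4/5: [808/5, 476/5, 316/5]
L4 α=1/2: [594/5, 1601/10, 668/5]
= [119, 160, 134]


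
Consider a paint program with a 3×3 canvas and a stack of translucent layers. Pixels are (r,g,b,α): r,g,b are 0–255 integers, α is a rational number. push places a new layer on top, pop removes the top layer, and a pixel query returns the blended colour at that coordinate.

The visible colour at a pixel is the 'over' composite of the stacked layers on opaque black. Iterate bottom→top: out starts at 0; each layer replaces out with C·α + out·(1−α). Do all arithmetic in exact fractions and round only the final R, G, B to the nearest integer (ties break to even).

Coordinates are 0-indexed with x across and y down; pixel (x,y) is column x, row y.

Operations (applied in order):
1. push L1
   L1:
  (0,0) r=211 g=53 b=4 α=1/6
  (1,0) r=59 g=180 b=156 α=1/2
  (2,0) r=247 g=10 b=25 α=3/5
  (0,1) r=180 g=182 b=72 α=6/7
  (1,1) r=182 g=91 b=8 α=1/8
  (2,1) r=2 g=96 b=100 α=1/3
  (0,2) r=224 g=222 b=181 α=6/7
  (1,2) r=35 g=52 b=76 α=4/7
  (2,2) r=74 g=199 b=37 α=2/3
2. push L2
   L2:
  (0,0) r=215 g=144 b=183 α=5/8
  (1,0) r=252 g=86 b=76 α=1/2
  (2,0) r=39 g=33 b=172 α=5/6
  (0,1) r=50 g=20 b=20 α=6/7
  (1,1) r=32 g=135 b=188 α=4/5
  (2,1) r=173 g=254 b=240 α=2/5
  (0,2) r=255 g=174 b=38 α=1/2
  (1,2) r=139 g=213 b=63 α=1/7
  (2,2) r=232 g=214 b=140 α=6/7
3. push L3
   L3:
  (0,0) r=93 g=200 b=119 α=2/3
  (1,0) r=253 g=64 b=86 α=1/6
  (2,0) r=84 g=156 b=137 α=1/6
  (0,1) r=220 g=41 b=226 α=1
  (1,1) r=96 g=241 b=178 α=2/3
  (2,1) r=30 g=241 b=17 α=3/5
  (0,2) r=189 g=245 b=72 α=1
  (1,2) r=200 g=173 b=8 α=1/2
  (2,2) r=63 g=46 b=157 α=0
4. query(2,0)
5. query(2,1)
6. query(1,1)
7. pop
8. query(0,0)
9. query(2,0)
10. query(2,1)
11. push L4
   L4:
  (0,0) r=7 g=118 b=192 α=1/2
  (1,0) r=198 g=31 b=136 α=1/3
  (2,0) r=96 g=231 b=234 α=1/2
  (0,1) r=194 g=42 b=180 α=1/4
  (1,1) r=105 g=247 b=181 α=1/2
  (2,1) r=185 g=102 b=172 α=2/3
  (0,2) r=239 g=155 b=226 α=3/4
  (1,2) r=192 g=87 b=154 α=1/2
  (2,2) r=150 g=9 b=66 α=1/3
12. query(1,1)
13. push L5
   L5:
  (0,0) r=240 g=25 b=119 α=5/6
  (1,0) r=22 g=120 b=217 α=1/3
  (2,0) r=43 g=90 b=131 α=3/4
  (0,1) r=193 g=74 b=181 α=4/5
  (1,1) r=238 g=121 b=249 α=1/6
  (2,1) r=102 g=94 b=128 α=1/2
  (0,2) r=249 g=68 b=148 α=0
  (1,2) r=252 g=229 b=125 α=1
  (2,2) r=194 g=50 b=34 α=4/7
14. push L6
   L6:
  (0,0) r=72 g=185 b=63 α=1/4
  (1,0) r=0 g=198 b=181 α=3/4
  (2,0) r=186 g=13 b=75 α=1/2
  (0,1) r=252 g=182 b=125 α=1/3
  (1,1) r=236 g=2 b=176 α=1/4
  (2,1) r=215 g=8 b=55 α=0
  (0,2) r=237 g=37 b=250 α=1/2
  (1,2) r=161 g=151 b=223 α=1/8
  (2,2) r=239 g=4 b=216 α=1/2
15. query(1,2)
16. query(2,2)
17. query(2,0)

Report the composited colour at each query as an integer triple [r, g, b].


at x=2,y=0 over L1,L2,L3:
L1 α=3/5: [741/5, 6, 15]
L2 α=5/6: [286/5, 57/2, 875/6]
L3 α=1/6: [185/3, 199/4, 5197/36]
→ [62, 50, 144]

(2,1) stack=L1,L2,L3; from [0,0,0]:
+L1 (α=1/3) → [2/3, 32, 100/3]
+L2 (α=2/5) → [348/5, 604/5, 116]
+L3 (α=3/5) → [1146/25, 4823/25, 283/5]
rounded: [46, 193, 57]

(1,1) stack=L1,L2,L3; from [0,0,0]:
+L1 (α=1/8) → [91/4, 91/8, 1]
+L2 (α=4/5) → [603/20, 4411/40, 753/5]
+L3 (α=2/3) → [1481/20, 7897/40, 2533/15]
rounded: [74, 197, 169]

query (0,0) [L1,L2] — begin 0,0,0
after L1 α=1/6: [211/6, 53/6, 2/3]
after L2 α=5/8: [2361/16, 1493/16, 917/8]
= [148, 93, 115]

(2,0) stack=L1,L2; from [0,0,0]:
+L1 (α=3/5) → [741/5, 6, 15]
+L2 (α=5/6) → [286/5, 57/2, 875/6]
= [57, 28, 146]

(2,1) stack=L1,L2; from [0,0,0]:
after L1 α=1/3: [2/3, 32, 100/3]
after L2 α=2/5: [348/5, 604/5, 116]
→ [70, 121, 116]

query (1,1) [L1,L2,L4] — begin 0,0,0
L1 α=1/8: [91/4, 91/8, 1]
L2 α=4/5: [603/20, 4411/40, 753/5]
L4 α=1/2: [2703/40, 14291/80, 829/5]
= [68, 179, 166]

query (1,2) [L1,L2,L4,L5,L6] — begin 0,0,0
after L1 α=4/7: [20, 208/7, 304/7]
after L2 α=1/7: [37, 2739/49, 2265/49]
after L4 α=1/2: [229/2, 3501/49, 9811/98]
after L5 α=1: [252, 229, 125]
after L6 α=1/8: [1925/8, 877/4, 549/4]
= [241, 219, 137]

(2,2) stack=L1,L2,L4,L5,L6; from [0,0,0]:
+L1 (α=2/3) → [148/3, 398/3, 74/3]
+L2 (α=6/7) → [4324/21, 4250/21, 2594/21]
+L4 (α=1/3) → [11798/63, 8689/63, 6574/63]
+L5 (α=4/7) → [28094/147, 12889/147, 9430/147]
+L6 (α=1/2) → [63227/294, 13477/294, 20591/147]
= [215, 46, 140]

(2,0) stack=L1,L2,L4,L5,L6; from [0,0,0]:
+L1 (α=3/5) → [741/5, 6, 15]
+L2 (α=5/6) → [286/5, 57/2, 875/6]
+L4 (α=1/2) → [383/5, 519/4, 2279/12]
+L5 (α=3/4) → [257/5, 1599/16, 6995/48]
+L6 (α=1/2) → [1187/10, 1807/32, 10595/96]
→ [119, 56, 110]
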